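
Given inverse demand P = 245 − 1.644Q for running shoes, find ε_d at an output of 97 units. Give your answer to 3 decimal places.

-0.536

At Q = 97, P = 245 − 1.644(97) = 85.53.
dP/dQ = −1.644, so dQ/dP = 1/(−1.644) = -0.608.
ε = (dQ/dP)(P/Q) = (-0.608)(85.53/97).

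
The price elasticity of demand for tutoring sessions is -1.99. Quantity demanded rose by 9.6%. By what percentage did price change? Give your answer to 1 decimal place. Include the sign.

%ΔP ≈ %ΔQ / ε = (9.6%)/(-1.99) = -4.82%.

-4.8%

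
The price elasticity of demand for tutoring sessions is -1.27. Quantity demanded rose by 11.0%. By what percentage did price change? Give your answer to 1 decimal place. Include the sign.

-8.7%

%ΔP ≈ %ΔQ / ε = (11.0%)/(-1.27) = -8.66%.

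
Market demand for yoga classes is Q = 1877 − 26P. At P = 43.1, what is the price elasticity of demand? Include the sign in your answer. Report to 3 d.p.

-1.481

At P = 43.1, Q = 756.400.
dQ/dP = −26.
ε = (dQ/dP)(P/Q) = (-26)(43.1/756.400).
|ε| > 1, so demand is elastic at this price.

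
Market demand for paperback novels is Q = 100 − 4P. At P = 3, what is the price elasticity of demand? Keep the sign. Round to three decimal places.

-0.136

At P = 3, Q = 88.
dQ/dP = −4.
ε = (dQ/dP)(P/Q) = (-4)(3/88).
|ε| < 1, so demand is inelastic at this price.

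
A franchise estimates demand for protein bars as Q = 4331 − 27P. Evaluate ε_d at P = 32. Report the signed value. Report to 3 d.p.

-0.249

At P = 32, Q = 3467.
dQ/dP = −27.
ε = (dQ/dP)(P/Q) = (-27)(32/3467).
|ε| < 1, so demand is inelastic at this price.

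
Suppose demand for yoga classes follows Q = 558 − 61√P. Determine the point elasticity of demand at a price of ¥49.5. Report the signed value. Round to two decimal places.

-1.67

At P = 49.5, Q = 128.827.
dQ/dP = −61/(2√P) = -4.335.
ε = (dQ/dP)(P/Q) = (-4.335)(49.5/128.827).
|ε| > 1, so demand is elastic at this price.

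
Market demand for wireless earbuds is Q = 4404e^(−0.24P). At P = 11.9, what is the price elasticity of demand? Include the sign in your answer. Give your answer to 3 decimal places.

-2.856

At P = 11.9, Q = 253.222.
dQ/dP = −0.24·4404e^(−0.24P) = −0.24Q = -60.773.
ε = (dQ/dP)(P/Q) = (-60.773)(11.9/253.222).
|ε| > 1, so demand is elastic at this price.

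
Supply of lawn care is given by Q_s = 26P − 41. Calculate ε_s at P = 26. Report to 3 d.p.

1.065

At P = 26, Q_s = 635.
dQ_s/dP = 26.
ε_s = (dQ_s/dP)(P/Q_s) = (26)(26/635).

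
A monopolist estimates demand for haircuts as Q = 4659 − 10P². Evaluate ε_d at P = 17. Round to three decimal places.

-3.267

At P = 17, Q = 1769.
dQ/dP = −20P = -340.
ε = (dQ/dP)(P/Q) = (-340)(17/1769).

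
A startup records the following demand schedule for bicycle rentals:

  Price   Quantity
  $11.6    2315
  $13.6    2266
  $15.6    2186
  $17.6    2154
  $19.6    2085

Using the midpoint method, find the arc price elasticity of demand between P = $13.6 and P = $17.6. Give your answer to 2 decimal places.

-0.20

At P = 13.6, Q = 2266; at P = 17.6, Q = 2154.
ΔQ = -112, ΔP = 4.0. Midpoints: P̄ = 15.60, Q̄ = 2210.0.
ε = (ΔQ/ΔP)(P̄/Q̄) = (-112/4.0)(15.60/2210.0).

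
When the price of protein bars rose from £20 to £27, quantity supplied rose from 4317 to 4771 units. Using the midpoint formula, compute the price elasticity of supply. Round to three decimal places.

ΔQ = 4771 − 4317 = 454; ΔP = 27 − 20 = 7.
Midpoints: P̄ = 23.50, Q̄ = 4544.0.
ε_s = (ΔQ/ΔP)(P̄/Q̄) = (454/7)(23.50/4544.0).

0.335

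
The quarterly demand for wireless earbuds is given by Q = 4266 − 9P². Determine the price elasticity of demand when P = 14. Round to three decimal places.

At P = 14, Q = 2502.
dQ/dP = −18P = -252.
ε = (dQ/dP)(P/Q) = (-252)(14/2502).

-1.410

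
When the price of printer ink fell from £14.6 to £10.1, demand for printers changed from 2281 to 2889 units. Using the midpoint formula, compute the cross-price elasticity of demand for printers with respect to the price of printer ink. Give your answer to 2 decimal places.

ΔQ_x = 2889 − 2281 = 608; ΔP_y = 10.1 − 14.6 = -4.5.
Midpoints: P̄_y = 12.35, Q̄_x = 2585.0.
ε_xy = (ΔQ_x/ΔP_y)(P̄_y/Q̄_x) = (608/-4.5)(12.35/2585.0).
ε_xy < 0, so the goods are complements.

-0.65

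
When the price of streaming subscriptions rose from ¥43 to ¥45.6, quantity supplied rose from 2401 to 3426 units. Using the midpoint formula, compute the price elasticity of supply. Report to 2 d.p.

5.99

ΔQ = 3426 − 2401 = 1025; ΔP = 45.6 − 43 = 2.6.
Midpoints: P̄ = 44.30, Q̄ = 2913.5.
ε_s = (ΔQ/ΔP)(P̄/Q̄) = (1025/2.6)(44.30/2913.5).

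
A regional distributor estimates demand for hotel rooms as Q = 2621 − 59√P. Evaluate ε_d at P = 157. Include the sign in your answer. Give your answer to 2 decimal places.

At P = 157, Q = 1881.732.
dQ/dP = −59/(2√P) = -2.354.
ε = (dQ/dP)(P/Q) = (-2.354)(157/1881.732).

-0.20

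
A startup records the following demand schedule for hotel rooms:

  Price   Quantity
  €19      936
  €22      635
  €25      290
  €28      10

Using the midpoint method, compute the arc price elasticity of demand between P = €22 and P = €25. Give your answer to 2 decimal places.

-5.84

At P = 22, Q = 635; at P = 25, Q = 290.
ΔQ = -345, ΔP = 3. Midpoints: P̄ = 23.50, Q̄ = 462.5.
ε = (ΔQ/ΔP)(P̄/Q̄) = (-345/3)(23.50/462.5).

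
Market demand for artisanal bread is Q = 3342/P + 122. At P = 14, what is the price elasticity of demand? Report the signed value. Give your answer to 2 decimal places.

At P = 14, Q = 360.714.
dQ/dP = −3342/P² = -17.051.
ε = (dQ/dP)(P/Q) = (-17.051)(14/360.714).

-0.66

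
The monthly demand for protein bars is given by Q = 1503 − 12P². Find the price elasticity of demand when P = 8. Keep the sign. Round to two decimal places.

-2.09

At P = 8, Q = 735.
dQ/dP = −24P = -192.
ε = (dQ/dP)(P/Q) = (-192)(8/735).
|ε| > 1, so demand is elastic at this price.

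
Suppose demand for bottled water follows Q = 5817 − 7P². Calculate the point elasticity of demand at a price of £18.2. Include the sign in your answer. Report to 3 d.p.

At P = 18.2, Q = 3498.320.
dQ/dP = −14P = -254.800.
ε = (dQ/dP)(P/Q) = (-254.800)(18.2/3498.320).
|ε| > 1, so demand is elastic at this price.

-1.326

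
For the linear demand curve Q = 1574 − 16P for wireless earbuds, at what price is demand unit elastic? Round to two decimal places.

49.19

For linear demand Q = a − bP, ε = −bP/(a − bP). |ε| = 1 when bP = a − bP, i.e. P = a/(2b).
P = 1574/(2·16) = 1574/32 = 49.1875.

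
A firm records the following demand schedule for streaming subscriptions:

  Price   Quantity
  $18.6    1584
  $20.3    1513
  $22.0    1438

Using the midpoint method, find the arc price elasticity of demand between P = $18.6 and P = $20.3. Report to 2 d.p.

-0.52

At P = 18.6, Q = 1584; at P = 20.3, Q = 1513.
ΔQ = -71, ΔP = 1.7. Midpoints: P̄ = 19.45, Q̄ = 1548.5.
ε = (ΔQ/ΔP)(P̄/Q̄) = (-71/1.7)(19.45/1548.5).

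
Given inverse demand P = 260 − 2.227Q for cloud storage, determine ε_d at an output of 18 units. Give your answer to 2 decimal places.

-5.49

At Q = 18, P = 260 − 2.227(18) = 219.91.
dP/dQ = −2.227, so dQ/dP = 1/(−2.227) = -0.449.
ε = (dQ/dP)(P/Q) = (-0.449)(219.91/18).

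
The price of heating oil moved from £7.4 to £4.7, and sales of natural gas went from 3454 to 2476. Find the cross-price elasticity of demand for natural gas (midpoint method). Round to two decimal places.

ΔQ_x = 2476 − 3454 = -978; ΔP_y = 4.7 − 7.4 = -2.7.
Midpoints: P̄_y = 6.05, Q̄_x = 2965.0.
ε_xy = (ΔQ_x/ΔP_y)(P̄_y/Q̄_x) = (-978/-2.7)(6.05/2965.0).
ε_xy > 0, so the goods are substitutes.

0.74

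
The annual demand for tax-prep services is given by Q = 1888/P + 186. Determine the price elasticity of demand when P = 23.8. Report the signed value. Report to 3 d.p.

At P = 23.8, Q = 265.328.
dQ/dP = −1888/P² = -3.333.
ε = (dQ/dP)(P/Q) = (-3.333)(23.8/265.328).
|ε| < 1, so demand is inelastic at this price.

-0.299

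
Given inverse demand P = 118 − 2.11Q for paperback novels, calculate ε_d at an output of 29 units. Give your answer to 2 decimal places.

-0.93

At Q = 29, P = 118 − 2.11(29) = 56.81.
dP/dQ = −2.11, so dQ/dP = 1/(−2.11) = -0.474.
ε = (dQ/dP)(P/Q) = (-0.474)(56.81/29).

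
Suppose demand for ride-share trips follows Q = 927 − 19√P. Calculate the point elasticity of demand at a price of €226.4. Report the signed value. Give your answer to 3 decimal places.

-0.223

At P = 226.4, Q = 641.115.
dQ/dP = −19/(2√P) = -0.631.
ε = (dQ/dP)(P/Q) = (-0.631)(226.4/641.115).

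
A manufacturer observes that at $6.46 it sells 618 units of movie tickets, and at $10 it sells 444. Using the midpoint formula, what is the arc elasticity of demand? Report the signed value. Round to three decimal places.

-0.762

ΔQ = 444 − 618 = -174; ΔP = 10 − 6.46 = 3.54.
Midpoints: P̄ = 8.23, Q̄ = 531.0.
ε = (ΔQ/ΔP)(P̄/Q̄) = (-174/3.54)(8.23/531.0).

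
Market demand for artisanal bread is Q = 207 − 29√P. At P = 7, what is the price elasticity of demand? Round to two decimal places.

-0.29

At P = 7, Q = 130.273.
dQ/dP = −29/(2√P) = -5.480.
ε = (dQ/dP)(P/Q) = (-5.480)(7/130.273).
|ε| < 1, so demand is inelastic at this price.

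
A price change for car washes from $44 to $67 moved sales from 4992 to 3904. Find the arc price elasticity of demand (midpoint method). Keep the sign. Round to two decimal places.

-0.59

ΔQ = 3904 − 4992 = -1088; ΔP = 67 − 44 = 23.
Midpoints: P̄ = 55.50, Q̄ = 4448.0.
ε = (ΔQ/ΔP)(P̄/Q̄) = (-1088/23)(55.50/4448.0).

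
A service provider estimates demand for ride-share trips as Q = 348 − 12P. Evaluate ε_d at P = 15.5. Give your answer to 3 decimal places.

At P = 15.5, Q = 162.
dQ/dP = −12.
ε = (dQ/dP)(P/Q) = (-12)(15.5/162).

-1.148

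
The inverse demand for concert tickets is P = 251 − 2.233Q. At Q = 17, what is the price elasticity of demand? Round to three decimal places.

At Q = 17, P = 251 − 2.233(17) = 213.04.
dP/dQ = −2.233, so dQ/dP = 1/(−2.233) = -0.448.
ε = (dQ/dP)(P/Q) = (-0.448)(213.04/17).

-5.612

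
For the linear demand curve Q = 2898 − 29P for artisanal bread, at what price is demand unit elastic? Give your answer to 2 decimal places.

49.97

For linear demand Q = a − bP, ε = −bP/(a − bP). |ε| = 1 when bP = a − bP, i.e. P = a/(2b).
P = 2898/(2·29) = 2898/58 = 49.9655.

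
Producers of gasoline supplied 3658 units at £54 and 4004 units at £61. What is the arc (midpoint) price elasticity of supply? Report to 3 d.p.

0.742

ΔQ = 4004 − 3658 = 346; ΔP = 61 − 54 = 7.
Midpoints: P̄ = 57.50, Q̄ = 3831.0.
ε_s = (ΔQ/ΔP)(P̄/Q̄) = (346/7)(57.50/3831.0).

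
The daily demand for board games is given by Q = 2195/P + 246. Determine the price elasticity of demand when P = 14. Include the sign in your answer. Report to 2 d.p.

At P = 14, Q = 402.786.
dQ/dP = −2195/P² = -11.199.
ε = (dQ/dP)(P/Q) = (-11.199)(14/402.786).

-0.39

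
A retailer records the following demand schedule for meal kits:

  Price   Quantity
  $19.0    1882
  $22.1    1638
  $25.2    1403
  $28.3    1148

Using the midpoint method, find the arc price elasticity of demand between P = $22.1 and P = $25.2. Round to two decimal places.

At P = 22.1, Q = 1638; at P = 25.2, Q = 1403.
ΔQ = -235, ΔP = 3.1. Midpoints: P̄ = 23.65, Q̄ = 1520.5.
ε = (ΔQ/ΔP)(P̄/Q̄) = (-235/3.1)(23.65/1520.5).

-1.18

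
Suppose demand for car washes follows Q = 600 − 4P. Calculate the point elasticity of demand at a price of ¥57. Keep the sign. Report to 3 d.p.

At P = 57, Q = 372.
dQ/dP = −4.
ε = (dQ/dP)(P/Q) = (-4)(57/372).

-0.613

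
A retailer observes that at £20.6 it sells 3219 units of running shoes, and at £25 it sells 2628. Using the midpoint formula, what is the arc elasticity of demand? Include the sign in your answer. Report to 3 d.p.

-1.048

ΔQ = 2628 − 3219 = -591; ΔP = 25 − 20.6 = 4.4.
Midpoints: P̄ = 22.80, Q̄ = 2923.5.
ε = (ΔQ/ΔP)(P̄/Q̄) = (-591/4.4)(22.80/2923.5).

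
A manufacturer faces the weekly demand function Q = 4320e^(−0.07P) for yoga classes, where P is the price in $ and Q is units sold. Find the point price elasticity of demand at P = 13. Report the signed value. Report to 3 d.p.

-0.910

At P = 13, Q = 1738.905.
dQ/dP = −0.07·4320e^(−0.07P) = −0.07Q = -121.723.
ε = (dQ/dP)(P/Q) = (-121.723)(13/1738.905).
|ε| < 1, so demand is inelastic at this price.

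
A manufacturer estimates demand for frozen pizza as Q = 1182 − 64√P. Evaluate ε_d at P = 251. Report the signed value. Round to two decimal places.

At P = 251, Q = 168.049.
dQ/dP = −64/(2√P) = -2.020.
ε = (dQ/dP)(P/Q) = (-2.020)(251/168.049).

-3.02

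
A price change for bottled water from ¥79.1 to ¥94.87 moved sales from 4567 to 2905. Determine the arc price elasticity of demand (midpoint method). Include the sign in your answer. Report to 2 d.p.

ΔQ = 2905 − 4567 = -1662; ΔP = 94.87 − 79.1 = 15.77.
Midpoints: P̄ = 86.98, Q̄ = 3736.0.
ε = (ΔQ/ΔP)(P̄/Q̄) = (-1662/15.77)(86.98/3736.0).

-2.45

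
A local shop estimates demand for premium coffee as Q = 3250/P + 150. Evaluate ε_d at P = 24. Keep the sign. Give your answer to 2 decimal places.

-0.47

At P = 24, Q = 285.417.
dQ/dP = −3250/P² = -5.642.
ε = (dQ/dP)(P/Q) = (-5.642)(24/285.417).
|ε| < 1, so demand is inelastic at this price.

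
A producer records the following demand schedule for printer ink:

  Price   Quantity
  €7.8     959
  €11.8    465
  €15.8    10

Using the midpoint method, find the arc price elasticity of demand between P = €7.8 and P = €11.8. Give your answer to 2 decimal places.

At P = 7.8, Q = 959; at P = 11.8, Q = 465.
ΔQ = -494, ΔP = 4.0. Midpoints: P̄ = 9.80, Q̄ = 712.0.
ε = (ΔQ/ΔP)(P̄/Q̄) = (-494/4.0)(9.80/712.0).

-1.70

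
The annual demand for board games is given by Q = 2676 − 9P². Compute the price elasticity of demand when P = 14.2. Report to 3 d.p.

At P = 14.2, Q = 861.240.
dQ/dP = −18P = -255.600.
ε = (dQ/dP)(P/Q) = (-255.600)(14.2/861.240).

-4.214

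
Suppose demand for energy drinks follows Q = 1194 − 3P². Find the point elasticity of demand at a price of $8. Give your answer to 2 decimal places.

At P = 8, Q = 1002.
dQ/dP = −6P = -48.
ε = (dQ/dP)(P/Q) = (-48)(8/1002).

-0.38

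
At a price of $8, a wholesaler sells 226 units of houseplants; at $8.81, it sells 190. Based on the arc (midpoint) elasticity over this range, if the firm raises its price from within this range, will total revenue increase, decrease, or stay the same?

Arc ε = (-36/0.81)(8.41/208.0) ≈ -1.796.
|ε| = 1.80 > 1, so demand is elastic. A price rise therefore reduces total revenue.

decrease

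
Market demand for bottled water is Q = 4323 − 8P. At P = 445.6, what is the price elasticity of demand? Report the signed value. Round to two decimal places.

-4.70

At P = 445.6, Q = 758.200.
dQ/dP = −8.
ε = (dQ/dP)(P/Q) = (-8)(445.6/758.200).
|ε| > 1, so demand is elastic at this price.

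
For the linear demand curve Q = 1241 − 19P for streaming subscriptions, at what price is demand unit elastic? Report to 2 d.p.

For linear demand Q = a − bP, ε = −bP/(a − bP). |ε| = 1 when bP = a − bP, i.e. P = a/(2b).
P = 1241/(2·19) = 1241/38 = 32.6579.

32.66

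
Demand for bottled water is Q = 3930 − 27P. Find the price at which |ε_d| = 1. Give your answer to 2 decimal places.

72.78

For linear demand Q = a − bP, ε = −bP/(a − bP). |ε| = 1 when bP = a − bP, i.e. P = a/(2b).
P = 3930/(2·27) = 3930/54 = 72.7778.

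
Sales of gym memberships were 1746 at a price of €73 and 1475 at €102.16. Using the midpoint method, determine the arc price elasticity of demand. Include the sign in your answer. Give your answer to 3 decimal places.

-0.505

ΔQ = 1475 − 1746 = -271; ΔP = 102.16 − 73 = 29.16.
Midpoints: P̄ = 87.58, Q̄ = 1610.5.
ε = (ΔQ/ΔP)(P̄/Q̄) = (-271/29.16)(87.58/1610.5).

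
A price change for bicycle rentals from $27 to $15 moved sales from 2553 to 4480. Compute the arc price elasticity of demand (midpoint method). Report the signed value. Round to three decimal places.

ΔQ = 4480 − 2553 = 1927; ΔP = 15 − 27 = -12.
Midpoints: P̄ = 21.00, Q̄ = 3516.5.
ε = (ΔQ/ΔP)(P̄/Q̄) = (1927/-12)(21.00/3516.5).

-0.959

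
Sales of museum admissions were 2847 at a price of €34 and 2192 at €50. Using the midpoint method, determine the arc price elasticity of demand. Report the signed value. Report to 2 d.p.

-0.68

ΔQ = 2192 − 2847 = -655; ΔP = 50 − 34 = 16.
Midpoints: P̄ = 42.00, Q̄ = 2519.5.
ε = (ΔQ/ΔP)(P̄/Q̄) = (-655/16)(42.00/2519.5).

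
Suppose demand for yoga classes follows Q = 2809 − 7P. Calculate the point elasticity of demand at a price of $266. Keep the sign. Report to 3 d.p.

At P = 266, Q = 947.
dQ/dP = −7.
ε = (dQ/dP)(P/Q) = (-7)(266/947).

-1.966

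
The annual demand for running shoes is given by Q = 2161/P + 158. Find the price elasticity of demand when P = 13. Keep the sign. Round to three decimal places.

At P = 13, Q = 324.231.
dQ/dP = −2161/P² = -12.787.
ε = (dQ/dP)(P/Q) = (-12.787)(13/324.231).

-0.513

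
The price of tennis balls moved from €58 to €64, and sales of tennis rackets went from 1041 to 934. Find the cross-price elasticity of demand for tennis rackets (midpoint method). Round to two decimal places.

ΔQ_x = 934 − 1041 = -107; ΔP_y = 64 − 58 = 6.
Midpoints: P̄_y = 61.00, Q̄_x = 987.5.
ε_xy = (ΔQ_x/ΔP_y)(P̄_y/Q̄_x) = (-107/6)(61.00/987.5).

-1.10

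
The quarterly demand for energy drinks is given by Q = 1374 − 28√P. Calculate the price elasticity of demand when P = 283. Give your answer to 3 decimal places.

At P = 283, Q = 902.967.
dQ/dP = −28/(2√P) = -0.832.
ε = (dQ/dP)(P/Q) = (-0.832)(283/902.967).
|ε| < 1, so demand is inelastic at this price.

-0.261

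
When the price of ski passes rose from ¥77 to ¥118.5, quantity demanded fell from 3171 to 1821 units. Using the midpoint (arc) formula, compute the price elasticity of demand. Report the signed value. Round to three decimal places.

-1.274

ΔQ = 1821 − 3171 = -1350; ΔP = 118.5 − 77 = 41.5.
Midpoints: P̄ = 97.75, Q̄ = 2496.0.
ε = (ΔQ/ΔP)(P̄/Q̄) = (-1350/41.5)(97.75/2496.0).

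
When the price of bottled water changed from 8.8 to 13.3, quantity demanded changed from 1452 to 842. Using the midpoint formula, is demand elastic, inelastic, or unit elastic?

Arc ε ≈ -1.306.
|ε| = 1.31 > 1.

elastic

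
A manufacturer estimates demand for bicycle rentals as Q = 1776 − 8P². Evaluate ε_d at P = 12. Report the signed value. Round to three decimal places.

-3.692

At P = 12, Q = 624.
dQ/dP = −16P = -192.
ε = (dQ/dP)(P/Q) = (-192)(12/624).
|ε| > 1, so demand is elastic at this price.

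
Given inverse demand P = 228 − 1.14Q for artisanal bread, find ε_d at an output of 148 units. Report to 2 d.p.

At Q = 148, P = 228 − 1.14(148) = 59.28.
dP/dQ = −1.14, so dQ/dP = 1/(−1.14) = -0.877.
ε = (dQ/dP)(P/Q) = (-0.877)(59.28/148).

-0.35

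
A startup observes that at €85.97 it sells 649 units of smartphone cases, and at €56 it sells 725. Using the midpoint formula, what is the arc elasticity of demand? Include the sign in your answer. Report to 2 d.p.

-0.26

ΔQ = 725 − 649 = 76; ΔP = 56 − 85.97 = -29.97.
Midpoints: P̄ = 70.98, Q̄ = 687.0.
ε = (ΔQ/ΔP)(P̄/Q̄) = (76/-29.97)(70.98/687.0).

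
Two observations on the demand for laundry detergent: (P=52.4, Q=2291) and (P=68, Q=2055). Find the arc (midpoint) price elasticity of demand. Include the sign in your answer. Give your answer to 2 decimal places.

ΔQ = 2055 − 2291 = -236; ΔP = 68 − 52.4 = 15.6.
Midpoints: P̄ = 60.20, Q̄ = 2173.0.
ε = (ΔQ/ΔP)(P̄/Q̄) = (-236/15.6)(60.20/2173.0).

-0.42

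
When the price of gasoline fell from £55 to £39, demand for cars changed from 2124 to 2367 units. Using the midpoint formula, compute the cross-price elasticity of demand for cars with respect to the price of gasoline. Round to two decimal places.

ΔQ_x = 2367 − 2124 = 243; ΔP_y = 39 − 55 = -16.
Midpoints: P̄_y = 47.00, Q̄_x = 2245.5.
ε_xy = (ΔQ_x/ΔP_y)(P̄_y/Q̄_x) = (243/-16)(47.00/2245.5).
ε_xy < 0, so the goods are complements.

-0.32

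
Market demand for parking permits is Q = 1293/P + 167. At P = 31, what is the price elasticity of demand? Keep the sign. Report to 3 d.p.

-0.200

At P = 31, Q = 208.710.
dQ/dP = −1293/P² = -1.345.
ε = (dQ/dP)(P/Q) = (-1.345)(31/208.710).
|ε| < 1, so demand is inelastic at this price.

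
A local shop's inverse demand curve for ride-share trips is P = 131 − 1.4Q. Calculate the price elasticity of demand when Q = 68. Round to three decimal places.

-0.376

At Q = 68, P = 131 − 1.4(68) = 35.80.
dP/dQ = −1.4, so dQ/dP = 1/(−1.4) = -0.714.
ε = (dQ/dP)(P/Q) = (-0.714)(35.80/68).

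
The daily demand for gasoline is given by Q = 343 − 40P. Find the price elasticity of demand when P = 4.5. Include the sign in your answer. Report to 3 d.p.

At P = 4.5, Q = 163.
dQ/dP = −40.
ε = (dQ/dP)(P/Q) = (-40)(4.5/163).

-1.104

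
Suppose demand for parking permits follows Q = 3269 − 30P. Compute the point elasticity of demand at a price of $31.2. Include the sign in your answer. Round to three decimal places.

At P = 31.2, Q = 2333.
dQ/dP = −30.
ε = (dQ/dP)(P/Q) = (-30)(31.2/2333).

-0.401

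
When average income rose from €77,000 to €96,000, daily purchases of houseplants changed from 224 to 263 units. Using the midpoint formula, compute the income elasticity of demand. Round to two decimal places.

0.73

ΔQ = 39, ΔI = 19000. Midpoints: Ī = 86,500, Q̄ = 243.5.
ε_I = (ΔQ/ΔI)(Ī/Q̄) = (39/19000)(86500/243.5).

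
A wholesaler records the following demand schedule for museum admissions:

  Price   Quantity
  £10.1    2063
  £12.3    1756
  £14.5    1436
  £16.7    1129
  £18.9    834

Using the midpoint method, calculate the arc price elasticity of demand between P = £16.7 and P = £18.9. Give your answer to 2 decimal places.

At P = 16.7, Q = 1129; at P = 18.9, Q = 834.
ΔQ = -295, ΔP = 2.2. Midpoints: P̄ = 17.80, Q̄ = 981.5.
ε = (ΔQ/ΔP)(P̄/Q̄) = (-295/2.2)(17.80/981.5).

-2.43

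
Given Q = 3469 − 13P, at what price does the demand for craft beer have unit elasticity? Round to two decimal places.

For linear demand Q = a − bP, ε = −bP/(a − bP). |ε| = 1 when bP = a − bP, i.e. P = a/(2b).
P = 3469/(2·13) = 3469/26 = 133.4231.

133.42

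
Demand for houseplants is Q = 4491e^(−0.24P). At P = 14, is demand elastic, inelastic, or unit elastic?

Q = 155.996, dQ/dP = -37.439.
ε = (dQ/dP)(P/Q) ≈ -3.360.
|ε| = 3.36 > 1.

elastic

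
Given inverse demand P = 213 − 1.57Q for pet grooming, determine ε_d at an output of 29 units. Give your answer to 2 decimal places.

At Q = 29, P = 213 − 1.57(29) = 167.47.
dP/dQ = −1.57, so dQ/dP = 1/(−1.57) = -0.637.
ε = (dQ/dP)(P/Q) = (-0.637)(167.47/29).

-3.68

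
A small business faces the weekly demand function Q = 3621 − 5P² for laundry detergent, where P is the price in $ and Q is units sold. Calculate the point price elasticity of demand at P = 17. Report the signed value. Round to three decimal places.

At P = 17, Q = 2176.
dQ/dP = −10P = -170.
ε = (dQ/dP)(P/Q) = (-170)(17/2176).
|ε| > 1, so demand is elastic at this price.

-1.328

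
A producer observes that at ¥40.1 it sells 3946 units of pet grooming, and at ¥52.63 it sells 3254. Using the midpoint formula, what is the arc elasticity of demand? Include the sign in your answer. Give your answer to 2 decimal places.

ΔQ = 3254 − 3946 = -692; ΔP = 52.63 − 40.1 = 12.53.
Midpoints: P̄ = 46.37, Q̄ = 3600.0.
ε = (ΔQ/ΔP)(P̄/Q̄) = (-692/12.53)(46.37/3600.0).

-0.71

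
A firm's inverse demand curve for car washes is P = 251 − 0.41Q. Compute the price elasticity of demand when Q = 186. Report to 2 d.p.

At Q = 186, P = 251 − 0.41(186) = 174.74.
dP/dQ = −0.41, so dQ/dP = 1/(−0.41) = -2.439.
ε = (dQ/dP)(P/Q) = (-2.439)(174.74/186).

-2.29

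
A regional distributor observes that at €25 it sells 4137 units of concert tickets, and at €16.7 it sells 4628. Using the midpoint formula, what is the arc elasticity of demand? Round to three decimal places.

-0.281

ΔQ = 4628 − 4137 = 491; ΔP = 16.7 − 25 = -8.3.
Midpoints: P̄ = 20.85, Q̄ = 4382.5.
ε = (ΔQ/ΔP)(P̄/Q̄) = (491/-8.3)(20.85/4382.5).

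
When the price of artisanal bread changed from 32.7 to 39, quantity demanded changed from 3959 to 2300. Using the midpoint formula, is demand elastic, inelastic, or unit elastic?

elastic

Arc ε ≈ -3.017.
|ε| = 3.02 > 1.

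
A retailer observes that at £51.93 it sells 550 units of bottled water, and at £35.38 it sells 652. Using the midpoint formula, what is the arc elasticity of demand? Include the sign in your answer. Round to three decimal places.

ΔQ = 652 − 550 = 102; ΔP = 35.38 − 51.93 = -16.55.
Midpoints: P̄ = 43.66, Q̄ = 601.0.
ε = (ΔQ/ΔP)(P̄/Q̄) = (102/-16.55)(43.66/601.0).

-0.448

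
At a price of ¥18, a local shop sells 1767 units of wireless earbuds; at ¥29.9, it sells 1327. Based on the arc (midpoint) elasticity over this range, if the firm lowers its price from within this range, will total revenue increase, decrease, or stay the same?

decrease

Arc ε = (-440/11.9)(23.95/1547.0) ≈ -0.572.
|ε| = 0.57 < 1, so demand is inelastic. A price cut therefore reduces total revenue.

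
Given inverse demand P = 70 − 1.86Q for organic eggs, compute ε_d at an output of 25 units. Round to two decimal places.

At Q = 25, P = 70 − 1.86(25) = 23.50.
dP/dQ = −1.86, so dQ/dP = 1/(−1.86) = -0.538.
ε = (dQ/dP)(P/Q) = (-0.538)(23.50/25).

-0.51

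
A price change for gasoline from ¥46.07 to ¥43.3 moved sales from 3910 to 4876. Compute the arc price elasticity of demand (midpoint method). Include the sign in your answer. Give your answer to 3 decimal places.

ΔQ = 4876 − 3910 = 966; ΔP = 43.3 − 46.07 = -2.77.
Midpoints: P̄ = 44.69, Q̄ = 4393.0.
ε = (ΔQ/ΔP)(P̄/Q̄) = (966/-2.77)(44.69/4393.0).

-3.547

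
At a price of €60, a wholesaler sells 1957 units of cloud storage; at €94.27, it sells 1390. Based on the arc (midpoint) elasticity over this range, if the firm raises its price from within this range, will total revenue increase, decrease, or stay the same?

Arc ε = (-567/34.27)(77.13/1673.5) ≈ -0.763.
|ε| = 0.76 < 1, so demand is inelastic. A price rise therefore raises total revenue.

increase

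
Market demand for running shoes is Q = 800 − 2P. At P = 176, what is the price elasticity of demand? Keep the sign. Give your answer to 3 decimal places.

At P = 176, Q = 448.
dQ/dP = −2.
ε = (dQ/dP)(P/Q) = (-2)(176/448).
|ε| < 1, so demand is inelastic at this price.

-0.786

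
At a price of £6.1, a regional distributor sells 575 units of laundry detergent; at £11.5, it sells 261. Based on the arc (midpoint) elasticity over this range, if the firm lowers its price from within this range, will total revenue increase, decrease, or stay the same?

increase

Arc ε = (-314/5.4)(8.80/418.0) ≈ -1.224.
|ε| = 1.22 > 1, so demand is elastic. A price cut therefore raises total revenue.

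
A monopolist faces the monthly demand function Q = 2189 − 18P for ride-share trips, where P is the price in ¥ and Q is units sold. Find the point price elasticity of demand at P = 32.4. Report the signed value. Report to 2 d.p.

-0.36

At P = 32.4, Q = 1605.800.
dQ/dP = −18.
ε = (dQ/dP)(P/Q) = (-18)(32.4/1605.800).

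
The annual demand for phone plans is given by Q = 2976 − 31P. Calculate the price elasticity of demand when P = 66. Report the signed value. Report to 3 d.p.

-2.200

At P = 66, Q = 930.
dQ/dP = −31.
ε = (dQ/dP)(P/Q) = (-31)(66/930).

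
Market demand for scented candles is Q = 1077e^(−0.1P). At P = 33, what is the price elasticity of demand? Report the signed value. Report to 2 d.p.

At P = 33, Q = 39.723.
dQ/dP = −0.1·1077e^(−0.1P) = −0.1Q = -3.972.
ε = (dQ/dP)(P/Q) = (-3.972)(33/39.723).
|ε| > 1, so demand is elastic at this price.

-3.30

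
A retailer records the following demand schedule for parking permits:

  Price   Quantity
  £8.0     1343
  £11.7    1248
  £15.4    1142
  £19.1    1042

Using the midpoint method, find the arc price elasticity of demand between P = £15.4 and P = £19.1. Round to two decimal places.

At P = 15.4, Q = 1142; at P = 19.1, Q = 1042.
ΔQ = -100, ΔP = 3.7. Midpoints: P̄ = 17.25, Q̄ = 1092.0.
ε = (ΔQ/ΔP)(P̄/Q̄) = (-100/3.7)(17.25/1092.0).

-0.43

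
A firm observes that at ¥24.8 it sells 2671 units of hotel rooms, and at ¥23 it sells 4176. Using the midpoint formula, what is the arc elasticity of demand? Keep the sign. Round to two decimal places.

-5.84

ΔQ = 4176 − 2671 = 1505; ΔP = 23 − 24.8 = -1.8.
Midpoints: P̄ = 23.90, Q̄ = 3423.5.
ε = (ΔQ/ΔP)(P̄/Q̄) = (1505/-1.8)(23.90/3423.5).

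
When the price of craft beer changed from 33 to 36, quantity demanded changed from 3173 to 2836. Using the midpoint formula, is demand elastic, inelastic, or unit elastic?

elastic

Arc ε ≈ -1.290.
|ε| = 1.29 > 1.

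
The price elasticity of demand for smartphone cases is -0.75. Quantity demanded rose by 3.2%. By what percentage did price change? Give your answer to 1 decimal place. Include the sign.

%ΔP ≈ %ΔQ / ε = (3.2%)/(-0.75) = -4.27%.

-4.3%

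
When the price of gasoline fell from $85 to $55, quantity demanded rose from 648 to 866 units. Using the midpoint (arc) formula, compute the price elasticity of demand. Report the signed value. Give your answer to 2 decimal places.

-0.67

ΔQ = 866 − 648 = 218; ΔP = 55 − 85 = -30.
Midpoints: P̄ = 70.00, Q̄ = 757.0.
ε = (ΔQ/ΔP)(P̄/Q̄) = (218/-30)(70.00/757.0).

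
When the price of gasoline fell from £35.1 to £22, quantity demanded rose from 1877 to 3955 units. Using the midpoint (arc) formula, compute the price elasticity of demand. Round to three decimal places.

-1.553

ΔQ = 3955 − 1877 = 2078; ΔP = 22 − 35.1 = -13.1.
Midpoints: P̄ = 28.55, Q̄ = 2916.0.
ε = (ΔQ/ΔP)(P̄/Q̄) = (2078/-13.1)(28.55/2916.0).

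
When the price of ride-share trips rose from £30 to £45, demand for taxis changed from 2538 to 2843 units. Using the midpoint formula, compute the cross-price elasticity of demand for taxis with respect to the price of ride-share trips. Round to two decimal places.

ΔQ_x = 2843 − 2538 = 305; ΔP_y = 45 − 30 = 15.
Midpoints: P̄_y = 37.50, Q̄_x = 2690.5.
ε_xy = (ΔQ_x/ΔP_y)(P̄_y/Q̄_x) = (305/15)(37.50/2690.5).
ε_xy > 0, so the goods are substitutes.

0.28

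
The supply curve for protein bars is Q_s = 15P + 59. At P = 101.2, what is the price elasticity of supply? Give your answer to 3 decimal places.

0.963

At P = 101.2, Q_s = 1577.
dQ_s/dP = 15.
ε_s = (dQ_s/dP)(P/Q_s) = (15)(101.2/1577).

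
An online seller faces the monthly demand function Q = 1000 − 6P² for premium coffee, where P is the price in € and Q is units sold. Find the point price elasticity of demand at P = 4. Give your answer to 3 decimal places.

At P = 4, Q = 904.
dQ/dP = −12P = -48.
ε = (dQ/dP)(P/Q) = (-48)(4/904).

-0.212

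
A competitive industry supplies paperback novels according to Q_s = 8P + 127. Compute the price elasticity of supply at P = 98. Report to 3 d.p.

0.861

At P = 98, Q_s = 911.
dQ_s/dP = 8.
ε_s = (dQ_s/dP)(P/Q_s) = (8)(98/911).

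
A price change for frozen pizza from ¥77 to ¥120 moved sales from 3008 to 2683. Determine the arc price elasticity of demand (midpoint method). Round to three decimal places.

ΔQ = 2683 − 3008 = -325; ΔP = 120 − 77 = 43.
Midpoints: P̄ = 98.50, Q̄ = 2845.5.
ε = (ΔQ/ΔP)(P̄/Q̄) = (-325/43)(98.50/2845.5).

-0.262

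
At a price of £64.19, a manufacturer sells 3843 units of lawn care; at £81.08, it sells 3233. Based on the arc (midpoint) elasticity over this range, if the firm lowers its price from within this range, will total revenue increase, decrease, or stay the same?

Arc ε = (-610/16.89)(72.63/3538.0) ≈ -0.741.
|ε| = 0.74 < 1, so demand is inelastic. A price cut therefore reduces total revenue.

decrease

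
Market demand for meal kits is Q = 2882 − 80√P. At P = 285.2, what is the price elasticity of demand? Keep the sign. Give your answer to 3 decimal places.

At P = 285.2, Q = 1530.971.
dQ/dP = −80/(2√P) = -2.369.
ε = (dQ/dP)(P/Q) = (-2.369)(285.2/1530.971).

-0.441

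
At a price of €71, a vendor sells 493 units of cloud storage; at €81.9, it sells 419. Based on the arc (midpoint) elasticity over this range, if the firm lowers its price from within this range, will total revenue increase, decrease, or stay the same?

increase

Arc ε = (-74/10.9)(76.45/456.0) ≈ -1.138.
|ε| = 1.14 > 1, so demand is elastic. A price cut therefore raises total revenue.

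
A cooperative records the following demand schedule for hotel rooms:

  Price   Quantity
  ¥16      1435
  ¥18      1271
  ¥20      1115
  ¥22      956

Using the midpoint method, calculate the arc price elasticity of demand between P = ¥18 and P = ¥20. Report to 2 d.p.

-1.24

At P = 18, Q = 1271; at P = 20, Q = 1115.
ΔQ = -156, ΔP = 2. Midpoints: P̄ = 19.00, Q̄ = 1193.0.
ε = (ΔQ/ΔP)(P̄/Q̄) = (-156/2)(19.00/1193.0).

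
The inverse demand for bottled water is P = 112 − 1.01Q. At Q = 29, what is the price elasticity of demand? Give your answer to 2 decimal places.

-2.82

At Q = 29, P = 112 − 1.01(29) = 82.71.
dP/dQ = −1.01, so dQ/dP = 1/(−1.01) = -0.990.
ε = (dQ/dP)(P/Q) = (-0.990)(82.71/29).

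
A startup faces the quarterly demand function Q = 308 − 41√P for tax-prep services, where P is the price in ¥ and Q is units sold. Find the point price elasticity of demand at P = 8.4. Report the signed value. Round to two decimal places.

At P = 8.4, Q = 189.171.
dQ/dP = −41/(2√P) = -7.073.
ε = (dQ/dP)(P/Q) = (-7.073)(8.4/189.171).
|ε| < 1, so demand is inelastic at this price.

-0.31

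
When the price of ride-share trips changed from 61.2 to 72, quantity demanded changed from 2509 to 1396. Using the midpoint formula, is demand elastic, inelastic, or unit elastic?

Arc ε ≈ -3.515.
|ε| = 3.52 > 1.

elastic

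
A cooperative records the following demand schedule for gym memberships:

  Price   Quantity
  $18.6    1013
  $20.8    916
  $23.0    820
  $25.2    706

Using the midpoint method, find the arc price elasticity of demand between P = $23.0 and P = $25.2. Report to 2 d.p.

At P = 23.0, Q = 820; at P = 25.2, Q = 706.
ΔQ = -114, ΔP = 2.2. Midpoints: P̄ = 24.10, Q̄ = 763.0.
ε = (ΔQ/ΔP)(P̄/Q̄) = (-114/2.2)(24.10/763.0).

-1.64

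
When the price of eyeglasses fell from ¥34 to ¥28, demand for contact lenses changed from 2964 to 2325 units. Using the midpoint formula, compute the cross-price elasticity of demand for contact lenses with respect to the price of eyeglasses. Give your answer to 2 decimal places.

ΔQ_x = 2325 − 2964 = -639; ΔP_y = 28 − 34 = -6.
Midpoints: P̄_y = 31.00, Q̄_x = 2644.5.
ε_xy = (ΔQ_x/ΔP_y)(P̄_y/Q̄_x) = (-639/-6)(31.00/2644.5).

1.25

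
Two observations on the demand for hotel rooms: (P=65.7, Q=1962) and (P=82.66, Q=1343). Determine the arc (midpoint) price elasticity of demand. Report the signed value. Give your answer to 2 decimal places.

ΔQ = 1343 − 1962 = -619; ΔP = 82.66 − 65.7 = 16.96.
Midpoints: P̄ = 74.18, Q̄ = 1652.5.
ε = (ΔQ/ΔP)(P̄/Q̄) = (-619/16.96)(74.18/1652.5).

-1.64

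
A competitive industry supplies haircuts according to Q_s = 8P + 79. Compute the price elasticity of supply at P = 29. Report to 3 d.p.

At P = 29, Q_s = 311.
dQ_s/dP = 8.
ε_s = (dQ_s/dP)(P/Q_s) = (8)(29/311).

0.746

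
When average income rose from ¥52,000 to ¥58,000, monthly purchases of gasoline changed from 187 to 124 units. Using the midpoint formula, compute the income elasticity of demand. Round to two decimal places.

-3.71

ΔQ = -63, ΔI = 6000. Midpoints: Ī = 55,000, Q̄ = 155.5.
ε_I = (ΔQ/ΔI)(Ī/Q̄) = (-63/6000)(55000/155.5).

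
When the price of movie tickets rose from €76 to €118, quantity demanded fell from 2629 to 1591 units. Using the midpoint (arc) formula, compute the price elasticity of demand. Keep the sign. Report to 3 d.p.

-1.136

ΔQ = 1591 − 2629 = -1038; ΔP = 118 − 76 = 42.
Midpoints: P̄ = 97.00, Q̄ = 2110.0.
ε = (ΔQ/ΔP)(P̄/Q̄) = (-1038/42)(97.00/2110.0).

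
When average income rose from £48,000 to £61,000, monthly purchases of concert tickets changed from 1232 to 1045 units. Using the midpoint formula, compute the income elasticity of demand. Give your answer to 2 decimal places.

-0.69

ΔQ = -187, ΔI = 13000. Midpoints: Ī = 54,500, Q̄ = 1138.5.
ε_I = (ΔQ/ΔI)(Ī/Q̄) = (-187/13000)(54500/1138.5).
ε_I < 0, so the good is inferior.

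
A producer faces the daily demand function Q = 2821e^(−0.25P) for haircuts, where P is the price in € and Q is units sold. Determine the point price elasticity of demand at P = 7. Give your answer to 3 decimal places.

At P = 7, Q = 490.216.
dQ/dP = −0.25·2821e^(−0.25P) = −0.25Q = -122.554.
ε = (dQ/dP)(P/Q) = (-122.554)(7/490.216).

-1.750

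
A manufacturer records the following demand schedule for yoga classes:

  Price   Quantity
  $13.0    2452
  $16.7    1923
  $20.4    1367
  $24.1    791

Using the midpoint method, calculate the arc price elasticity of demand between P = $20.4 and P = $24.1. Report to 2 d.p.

-3.21

At P = 20.4, Q = 1367; at P = 24.1, Q = 791.
ΔQ = -576, ΔP = 3.7. Midpoints: P̄ = 22.25, Q̄ = 1079.0.
ε = (ΔQ/ΔP)(P̄/Q̄) = (-576/3.7)(22.25/1079.0).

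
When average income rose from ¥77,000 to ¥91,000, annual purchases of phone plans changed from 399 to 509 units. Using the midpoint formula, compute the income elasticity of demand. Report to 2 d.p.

1.45

ΔQ = 110, ΔI = 14000. Midpoints: Ī = 84,000, Q̄ = 454.0.
ε_I = (ΔQ/ΔI)(Ī/Q̄) = (110/14000)(84000/454.0).
ε_I > 0, so the good is normal.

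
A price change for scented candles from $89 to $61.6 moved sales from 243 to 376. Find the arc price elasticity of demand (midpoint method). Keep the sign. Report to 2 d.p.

ΔQ = 376 − 243 = 133; ΔP = 61.6 − 89 = -27.4.
Midpoints: P̄ = 75.30, Q̄ = 309.5.
ε = (ΔQ/ΔP)(P̄/Q̄) = (133/-27.4)(75.30/309.5).

-1.18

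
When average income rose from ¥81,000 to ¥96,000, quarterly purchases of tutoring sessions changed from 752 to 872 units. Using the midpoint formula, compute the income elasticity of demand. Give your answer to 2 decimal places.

0.87

ΔQ = 120, ΔI = 15000. Midpoints: Ī = 88,500, Q̄ = 812.0.
ε_I = (ΔQ/ΔI)(Ī/Q̄) = (120/15000)(88500/812.0).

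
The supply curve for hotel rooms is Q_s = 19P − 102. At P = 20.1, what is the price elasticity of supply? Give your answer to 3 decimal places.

At P = 20.1, Q_s = 279.90.
dQ_s/dP = 19.
ε_s = (dQ_s/dP)(P/Q_s) = (19)(20.1/279.90).

1.364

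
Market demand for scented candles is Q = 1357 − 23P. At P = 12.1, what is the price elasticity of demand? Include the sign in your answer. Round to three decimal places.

At P = 12.1, Q = 1078.700.
dQ/dP = −23.
ε = (dQ/dP)(P/Q) = (-23)(12.1/1078.700).

-0.258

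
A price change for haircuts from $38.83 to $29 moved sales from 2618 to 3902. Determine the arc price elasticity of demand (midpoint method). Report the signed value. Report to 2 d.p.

-1.36

ΔQ = 3902 − 2618 = 1284; ΔP = 29 − 38.83 = -9.83.
Midpoints: P̄ = 33.91, Q̄ = 3260.0.
ε = (ΔQ/ΔP)(P̄/Q̄) = (1284/-9.83)(33.91/3260.0).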